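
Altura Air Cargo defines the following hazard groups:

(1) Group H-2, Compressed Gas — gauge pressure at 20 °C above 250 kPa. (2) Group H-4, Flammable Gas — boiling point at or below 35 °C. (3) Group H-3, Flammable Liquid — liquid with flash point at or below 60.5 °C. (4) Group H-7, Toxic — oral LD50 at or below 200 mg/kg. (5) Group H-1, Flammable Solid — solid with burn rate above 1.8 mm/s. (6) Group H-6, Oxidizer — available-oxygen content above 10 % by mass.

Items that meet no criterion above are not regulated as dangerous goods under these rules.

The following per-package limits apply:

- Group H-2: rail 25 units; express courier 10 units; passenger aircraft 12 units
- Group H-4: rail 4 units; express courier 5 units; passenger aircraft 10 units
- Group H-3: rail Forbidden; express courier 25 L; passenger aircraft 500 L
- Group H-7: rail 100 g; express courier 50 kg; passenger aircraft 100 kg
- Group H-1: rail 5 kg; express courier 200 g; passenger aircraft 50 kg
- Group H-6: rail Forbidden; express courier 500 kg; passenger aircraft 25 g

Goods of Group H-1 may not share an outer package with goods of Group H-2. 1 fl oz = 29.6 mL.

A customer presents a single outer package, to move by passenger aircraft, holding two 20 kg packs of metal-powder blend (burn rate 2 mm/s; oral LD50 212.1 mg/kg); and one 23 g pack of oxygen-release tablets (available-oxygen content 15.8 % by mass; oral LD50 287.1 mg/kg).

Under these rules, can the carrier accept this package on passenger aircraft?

With burn rate 2 mm/s (> 1.8 mm/s), the metal-powder blend falls in Group H-1.
Available-oxygen content 15.8 % by mass meets the Group H-6 criterion (Oxidizer), so the oxygen-release tablets are Group H-6.
Group H-1 quantity: two 20 kg packs = 40 kg.
40 kg ≤ 50 kg (passenger aircraft limit, Group H-1) — within limit.
Group H-6 quantity: 23 g.
23 g is within the passenger aircraft limit of 25 g for Group H-6.
The segregation rule (Group H-1 with Group H-2) does not apply to Group H-1 with Group H-6.
Every hazard group is within its passenger aircraft limit and no segregation rule is violated.

Yes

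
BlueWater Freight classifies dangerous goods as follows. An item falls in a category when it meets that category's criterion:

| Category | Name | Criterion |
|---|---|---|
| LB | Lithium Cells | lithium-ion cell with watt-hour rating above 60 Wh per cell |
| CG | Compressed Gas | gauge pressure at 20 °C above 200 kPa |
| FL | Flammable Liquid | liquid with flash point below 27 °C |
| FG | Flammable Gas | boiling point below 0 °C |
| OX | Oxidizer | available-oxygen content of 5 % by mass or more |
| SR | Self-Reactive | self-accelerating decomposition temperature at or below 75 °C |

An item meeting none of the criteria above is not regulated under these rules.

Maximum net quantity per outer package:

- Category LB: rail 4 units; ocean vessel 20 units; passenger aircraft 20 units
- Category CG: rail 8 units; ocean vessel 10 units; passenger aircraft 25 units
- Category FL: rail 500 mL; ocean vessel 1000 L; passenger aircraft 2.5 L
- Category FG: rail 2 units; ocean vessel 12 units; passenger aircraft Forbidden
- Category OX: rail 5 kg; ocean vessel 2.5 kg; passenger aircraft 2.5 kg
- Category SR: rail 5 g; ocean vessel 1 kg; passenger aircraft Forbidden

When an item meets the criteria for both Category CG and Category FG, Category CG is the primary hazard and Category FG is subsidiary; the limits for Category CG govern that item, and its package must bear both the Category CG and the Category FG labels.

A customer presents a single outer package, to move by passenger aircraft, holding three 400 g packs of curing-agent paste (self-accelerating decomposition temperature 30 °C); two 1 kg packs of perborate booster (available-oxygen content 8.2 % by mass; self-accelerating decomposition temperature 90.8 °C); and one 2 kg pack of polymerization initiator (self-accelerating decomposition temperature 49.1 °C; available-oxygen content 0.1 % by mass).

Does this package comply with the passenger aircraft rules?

No

Curing-agent paste: self-accelerating decomposition temperature 30 °C ≤ 75 °C → Category SR (Self-Reactive).
Available-oxygen content 8.2 % by mass meets the Category OX criterion (Oxidizer), so the perborate booster is Category OX.
With self-accelerating decomposition temperature 49.1 °C (≤ 75 °C), the polymerization initiator falls in Category SR.
Total Category SR: (three 400 g packs = 1.2 kg) + 2 kg = 3.2 kg.
By passenger aircraft, Category SR is Forbidden regardless of quantity.
Category OX quantity: two 1 kg packs = 2 kg.
That is within the Category OX passenger aircraft limit of 2.5 kg.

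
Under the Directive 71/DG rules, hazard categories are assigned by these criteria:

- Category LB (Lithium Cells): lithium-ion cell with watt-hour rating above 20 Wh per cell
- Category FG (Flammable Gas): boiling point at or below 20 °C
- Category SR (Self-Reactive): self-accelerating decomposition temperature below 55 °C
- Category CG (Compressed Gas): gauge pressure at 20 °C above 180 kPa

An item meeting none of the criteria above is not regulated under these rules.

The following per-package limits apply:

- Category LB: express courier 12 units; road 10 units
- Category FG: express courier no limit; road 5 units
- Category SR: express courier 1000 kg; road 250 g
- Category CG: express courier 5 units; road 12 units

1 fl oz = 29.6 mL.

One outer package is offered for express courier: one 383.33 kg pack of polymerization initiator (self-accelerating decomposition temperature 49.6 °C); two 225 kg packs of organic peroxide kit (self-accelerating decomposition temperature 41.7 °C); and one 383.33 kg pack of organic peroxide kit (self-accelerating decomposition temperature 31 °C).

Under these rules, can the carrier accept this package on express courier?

No

With self-accelerating decomposition temperature 49.6 °C (< 55 °C), the polymerization initiator falls in Category SR.
Self-accelerating decomposition temperature 41.7 °C meets the Category SR criterion (Self-Reactive), so the organic peroxide kit is Category SR.
Organic peroxide kit: self-accelerating decomposition temperature 31 °C < 55 °C → Category SR (Self-Reactive).
Total Category SR: 383.33 kg + (two 225 kg packs = 450 kg) + 383.33 kg = 1216.66 kg.
1216.66 kg exceeds the express courier limit of 1000 kg for Category SR.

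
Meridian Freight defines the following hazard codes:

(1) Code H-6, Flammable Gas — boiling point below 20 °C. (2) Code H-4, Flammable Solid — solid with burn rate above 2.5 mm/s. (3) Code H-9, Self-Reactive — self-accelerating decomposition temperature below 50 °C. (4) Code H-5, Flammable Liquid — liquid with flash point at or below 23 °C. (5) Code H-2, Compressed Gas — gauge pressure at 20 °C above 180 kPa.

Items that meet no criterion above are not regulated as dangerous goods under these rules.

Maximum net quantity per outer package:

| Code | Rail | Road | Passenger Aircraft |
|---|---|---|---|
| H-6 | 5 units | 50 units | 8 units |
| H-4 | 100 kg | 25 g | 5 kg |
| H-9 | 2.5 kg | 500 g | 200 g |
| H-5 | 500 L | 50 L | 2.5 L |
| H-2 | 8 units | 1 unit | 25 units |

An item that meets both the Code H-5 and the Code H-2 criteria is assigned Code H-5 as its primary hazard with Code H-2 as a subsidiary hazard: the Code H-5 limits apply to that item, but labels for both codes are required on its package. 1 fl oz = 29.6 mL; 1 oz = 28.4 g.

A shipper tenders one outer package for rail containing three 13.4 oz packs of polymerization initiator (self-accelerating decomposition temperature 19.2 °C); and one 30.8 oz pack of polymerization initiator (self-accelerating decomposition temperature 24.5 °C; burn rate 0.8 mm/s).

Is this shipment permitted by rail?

With self-accelerating decomposition temperature 19.2 °C (< 50 °C), the polymerization initiator falls in Code H-9.
With self-accelerating decomposition temperature 24.5 °C (< 50 °C), the polymerization initiator falls in Code H-9.
Total Code H-9: (three 13.4 oz packs = 1141.68 g) + (one 30.8 oz pack = 874.72 g) = 2016.4 g.
2016.4 g ≤ 2.5 kg (rail limit, Code H-9) — within limit.

Yes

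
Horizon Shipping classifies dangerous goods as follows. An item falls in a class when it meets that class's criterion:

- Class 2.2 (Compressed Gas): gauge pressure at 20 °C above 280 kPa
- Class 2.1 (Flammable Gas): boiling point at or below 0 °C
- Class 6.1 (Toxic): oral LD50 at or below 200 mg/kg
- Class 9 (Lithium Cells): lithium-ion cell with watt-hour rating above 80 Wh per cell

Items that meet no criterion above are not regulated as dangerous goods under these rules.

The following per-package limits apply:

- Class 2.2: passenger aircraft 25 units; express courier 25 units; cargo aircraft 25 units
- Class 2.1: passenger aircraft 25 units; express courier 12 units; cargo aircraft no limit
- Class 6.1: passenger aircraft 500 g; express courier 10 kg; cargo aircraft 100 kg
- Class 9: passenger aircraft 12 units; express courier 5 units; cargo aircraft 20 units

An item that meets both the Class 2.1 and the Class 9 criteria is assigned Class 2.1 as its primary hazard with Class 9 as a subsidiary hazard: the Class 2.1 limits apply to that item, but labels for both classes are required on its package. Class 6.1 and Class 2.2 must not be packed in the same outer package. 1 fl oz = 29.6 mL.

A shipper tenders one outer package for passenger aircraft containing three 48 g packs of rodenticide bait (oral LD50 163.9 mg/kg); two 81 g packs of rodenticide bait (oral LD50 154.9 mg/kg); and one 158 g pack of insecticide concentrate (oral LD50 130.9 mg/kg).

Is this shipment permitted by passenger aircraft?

Yes

Rodenticide bait: oral LD50 163.9 mg/kg ≤ 200 mg/kg → Class 6.1 (Toxic).
With oral LD50 154.9 mg/kg (≤ 200 mg/kg), the rodenticide bait falls in Class 6.1.
With oral LD50 130.9 mg/kg (≤ 200 mg/kg), the insecticide concentrate falls in Class 6.1.
Class 6.1 net quantity: (three 48 g packs = 144 g) + (two 81 g packs = 162 g) + 158 g = 464 g.
464 g ≤ 500 g (passenger aircraft limit, Class 6.1) — within limit.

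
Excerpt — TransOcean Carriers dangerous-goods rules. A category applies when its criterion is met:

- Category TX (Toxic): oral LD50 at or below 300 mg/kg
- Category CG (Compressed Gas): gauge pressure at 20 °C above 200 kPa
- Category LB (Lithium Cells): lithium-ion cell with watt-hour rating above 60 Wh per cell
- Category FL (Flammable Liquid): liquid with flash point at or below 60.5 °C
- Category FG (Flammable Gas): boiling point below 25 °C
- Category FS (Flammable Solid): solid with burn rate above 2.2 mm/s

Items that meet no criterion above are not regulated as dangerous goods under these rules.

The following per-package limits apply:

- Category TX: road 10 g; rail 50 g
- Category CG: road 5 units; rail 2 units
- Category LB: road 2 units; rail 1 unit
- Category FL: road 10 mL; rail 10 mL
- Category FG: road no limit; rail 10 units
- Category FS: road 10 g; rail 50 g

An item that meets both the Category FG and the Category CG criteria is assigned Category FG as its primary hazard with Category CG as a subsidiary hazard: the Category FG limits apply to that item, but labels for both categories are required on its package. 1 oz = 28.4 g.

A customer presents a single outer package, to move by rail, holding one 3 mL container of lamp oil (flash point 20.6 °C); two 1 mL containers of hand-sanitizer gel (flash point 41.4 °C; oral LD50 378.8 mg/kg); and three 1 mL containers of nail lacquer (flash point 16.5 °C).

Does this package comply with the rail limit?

Yes

Lamp oil: flash point 20.6 °C ≤ 60.5 °C → Category FL (Flammable Liquid).
Hand-sanitizer gel: flash point 41.4 °C ≤ 60.5 °C → Category FL (Flammable Liquid).
The nail lacquer has flash point 16.5 °C, which is ≤ 60.5 °C, so it is Category FL (Flammable Liquid).
Category FL net quantity: 3 mL + (two 1 mL containers = 2 mL) + (three 1 mL containers = 3 mL) = 8 mL.
That is within the Category FL rail limit of 10 mL.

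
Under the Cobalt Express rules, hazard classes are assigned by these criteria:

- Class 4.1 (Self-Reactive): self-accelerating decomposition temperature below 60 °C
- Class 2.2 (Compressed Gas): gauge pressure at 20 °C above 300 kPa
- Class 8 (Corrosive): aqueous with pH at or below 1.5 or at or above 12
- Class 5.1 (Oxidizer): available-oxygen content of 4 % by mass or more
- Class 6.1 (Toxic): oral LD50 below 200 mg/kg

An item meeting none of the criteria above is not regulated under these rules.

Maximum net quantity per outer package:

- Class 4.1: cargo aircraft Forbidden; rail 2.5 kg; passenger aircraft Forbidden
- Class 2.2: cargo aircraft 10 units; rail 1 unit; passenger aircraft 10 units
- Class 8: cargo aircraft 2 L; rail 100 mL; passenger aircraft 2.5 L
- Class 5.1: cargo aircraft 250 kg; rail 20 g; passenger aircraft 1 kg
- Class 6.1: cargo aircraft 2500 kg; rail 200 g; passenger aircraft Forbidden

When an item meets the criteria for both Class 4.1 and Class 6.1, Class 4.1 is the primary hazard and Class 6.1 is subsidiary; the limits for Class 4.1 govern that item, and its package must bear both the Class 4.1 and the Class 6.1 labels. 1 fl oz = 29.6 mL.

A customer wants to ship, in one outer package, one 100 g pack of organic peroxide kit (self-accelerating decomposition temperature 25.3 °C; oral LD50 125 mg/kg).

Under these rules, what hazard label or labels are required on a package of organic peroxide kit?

Self-accelerating decomposition temperature 25.3 °C meets the Class 4.1 criterion (Self-Reactive), so the organic peroxide kit is Class 4.1.
The organic peroxide kit has oral LD50 125 mg/kg, which is < 200 mg/kg, so it is Class 6.1 (Toxic).
By the precedence rule Class 4.1 is primary and Class 6.1 is subsidiary, and that rule requires both labels on the package.

Class 4.1 and 6.1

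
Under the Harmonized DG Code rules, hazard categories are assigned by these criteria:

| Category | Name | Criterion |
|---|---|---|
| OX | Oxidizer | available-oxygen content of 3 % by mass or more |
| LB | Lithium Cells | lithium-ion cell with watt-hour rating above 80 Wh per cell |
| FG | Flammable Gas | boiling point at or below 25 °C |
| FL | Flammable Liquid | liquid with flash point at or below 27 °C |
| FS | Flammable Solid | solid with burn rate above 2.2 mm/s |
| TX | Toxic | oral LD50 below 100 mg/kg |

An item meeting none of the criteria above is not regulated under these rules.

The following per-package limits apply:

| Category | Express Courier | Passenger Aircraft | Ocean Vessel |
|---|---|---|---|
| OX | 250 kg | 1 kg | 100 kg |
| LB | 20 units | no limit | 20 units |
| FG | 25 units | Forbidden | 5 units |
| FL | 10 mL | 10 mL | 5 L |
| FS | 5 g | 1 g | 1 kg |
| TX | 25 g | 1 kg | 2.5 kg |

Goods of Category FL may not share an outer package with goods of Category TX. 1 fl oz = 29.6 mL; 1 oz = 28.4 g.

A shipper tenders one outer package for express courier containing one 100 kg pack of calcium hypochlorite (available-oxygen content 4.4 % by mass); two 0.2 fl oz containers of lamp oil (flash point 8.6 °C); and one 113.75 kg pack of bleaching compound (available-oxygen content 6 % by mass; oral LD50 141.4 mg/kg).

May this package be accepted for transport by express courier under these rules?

No

The calcium hypochlorite has available-oxygen content 4.4 % by mass, which is ≥ 3 % by mass, so it is Category OX (Oxidizer).
The lamp oil has flash point 8.6 °C, which is ≤ 27 °C, so it is Category FL (Flammable Liquid).
Available-oxygen content 6 % by mass meets the Category OX criterion (Oxidizer), so the bleaching compound is Category OX.
Category FL quantity: two 0.2 fl oz containers = 11.84 mL.
That exceeds the Category FL express courier limit of 10 mL.
Total Category OX: 100 kg + 113.75 kg = 213.75 kg.
213.75 kg is within the express courier limit of 250 kg for Category OX.
The segregation rule (Category FL with Category TX) does not apply to Category FL with Category OX.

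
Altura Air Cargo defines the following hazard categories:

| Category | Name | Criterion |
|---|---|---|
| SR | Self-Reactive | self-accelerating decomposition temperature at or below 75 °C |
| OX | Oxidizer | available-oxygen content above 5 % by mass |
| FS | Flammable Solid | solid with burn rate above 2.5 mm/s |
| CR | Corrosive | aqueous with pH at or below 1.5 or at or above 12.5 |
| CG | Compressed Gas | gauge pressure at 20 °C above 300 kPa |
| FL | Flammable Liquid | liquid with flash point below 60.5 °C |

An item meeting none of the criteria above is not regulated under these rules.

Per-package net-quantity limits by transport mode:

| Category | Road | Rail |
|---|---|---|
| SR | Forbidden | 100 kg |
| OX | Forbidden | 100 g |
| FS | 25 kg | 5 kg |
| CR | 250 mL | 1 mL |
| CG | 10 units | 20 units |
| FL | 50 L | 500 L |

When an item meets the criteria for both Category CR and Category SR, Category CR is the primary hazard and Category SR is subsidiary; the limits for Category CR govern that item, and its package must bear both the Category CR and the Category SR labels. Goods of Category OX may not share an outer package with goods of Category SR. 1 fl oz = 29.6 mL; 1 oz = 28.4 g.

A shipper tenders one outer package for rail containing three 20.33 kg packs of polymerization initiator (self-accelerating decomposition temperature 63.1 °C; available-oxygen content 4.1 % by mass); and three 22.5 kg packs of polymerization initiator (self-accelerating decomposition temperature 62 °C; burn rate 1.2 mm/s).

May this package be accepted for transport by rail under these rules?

With self-accelerating decomposition temperature 63.1 °C (≤ 75 °C), the polymerization initiator falls in Category SR.
Self-accelerating decomposition temperature 62 °C meets the Category SR criterion (Self-Reactive), so the polymerization initiator is Category SR.
Category SR net quantity: (three 20.33 kg packs = 60.99 kg) + (three 22.5 kg packs = 67.5 kg) = 128.49 kg.
128.49 kg > 100 kg (rail limit, Category SR) — over the limit.

No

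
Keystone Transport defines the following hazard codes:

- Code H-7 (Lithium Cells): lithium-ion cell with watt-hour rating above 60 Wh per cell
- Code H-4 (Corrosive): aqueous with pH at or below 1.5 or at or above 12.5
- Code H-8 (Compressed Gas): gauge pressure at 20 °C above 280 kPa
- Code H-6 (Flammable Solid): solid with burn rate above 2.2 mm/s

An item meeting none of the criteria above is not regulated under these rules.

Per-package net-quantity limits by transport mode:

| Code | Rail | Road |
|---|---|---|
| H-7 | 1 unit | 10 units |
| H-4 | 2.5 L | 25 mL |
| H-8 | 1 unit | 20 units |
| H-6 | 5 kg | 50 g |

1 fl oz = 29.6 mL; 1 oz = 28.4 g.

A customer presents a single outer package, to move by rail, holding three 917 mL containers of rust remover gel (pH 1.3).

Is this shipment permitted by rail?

Rust remover gel: pH 1.3 ≤ 1.5 → Code H-4 (Corrosive).
Code H-4 quantity: three 917 mL containers = 2.751 L.
2.751 L > 2.5 L (rail limit, Code H-4) — over the limit.

No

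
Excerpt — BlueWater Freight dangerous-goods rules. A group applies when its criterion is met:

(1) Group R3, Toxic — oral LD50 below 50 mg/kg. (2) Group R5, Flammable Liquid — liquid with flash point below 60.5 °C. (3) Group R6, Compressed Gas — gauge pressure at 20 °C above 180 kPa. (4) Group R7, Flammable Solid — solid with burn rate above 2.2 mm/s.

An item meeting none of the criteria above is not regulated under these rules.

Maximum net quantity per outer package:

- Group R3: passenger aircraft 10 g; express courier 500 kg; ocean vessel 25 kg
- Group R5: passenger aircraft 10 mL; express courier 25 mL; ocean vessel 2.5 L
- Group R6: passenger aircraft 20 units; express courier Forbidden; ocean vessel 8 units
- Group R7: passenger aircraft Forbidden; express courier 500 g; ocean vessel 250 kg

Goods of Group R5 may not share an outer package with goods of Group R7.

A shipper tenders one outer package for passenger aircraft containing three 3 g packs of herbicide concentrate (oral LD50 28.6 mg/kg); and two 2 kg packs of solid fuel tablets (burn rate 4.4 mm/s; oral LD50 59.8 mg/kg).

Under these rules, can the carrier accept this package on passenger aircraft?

With oral LD50 28.6 mg/kg (< 50 mg/kg), the herbicide concentrate falls in Group R3.
Solid fuel tablets: burn rate 4.4 mm/s > 2.2 mm/s → Group R7 (Flammable Solid).
Group R7 quantity: two 2 kg packs = 4 kg.
Group R7 is Forbidden by passenger aircraft.
Group R3 quantity: three 3 g packs = 9 g.
9 g ≤ 10 g (passenger aircraft limit, Group R3) — within limit.
The segregation rule (Group R5 with Group R7) does not apply to Group R7 with Group R3.

No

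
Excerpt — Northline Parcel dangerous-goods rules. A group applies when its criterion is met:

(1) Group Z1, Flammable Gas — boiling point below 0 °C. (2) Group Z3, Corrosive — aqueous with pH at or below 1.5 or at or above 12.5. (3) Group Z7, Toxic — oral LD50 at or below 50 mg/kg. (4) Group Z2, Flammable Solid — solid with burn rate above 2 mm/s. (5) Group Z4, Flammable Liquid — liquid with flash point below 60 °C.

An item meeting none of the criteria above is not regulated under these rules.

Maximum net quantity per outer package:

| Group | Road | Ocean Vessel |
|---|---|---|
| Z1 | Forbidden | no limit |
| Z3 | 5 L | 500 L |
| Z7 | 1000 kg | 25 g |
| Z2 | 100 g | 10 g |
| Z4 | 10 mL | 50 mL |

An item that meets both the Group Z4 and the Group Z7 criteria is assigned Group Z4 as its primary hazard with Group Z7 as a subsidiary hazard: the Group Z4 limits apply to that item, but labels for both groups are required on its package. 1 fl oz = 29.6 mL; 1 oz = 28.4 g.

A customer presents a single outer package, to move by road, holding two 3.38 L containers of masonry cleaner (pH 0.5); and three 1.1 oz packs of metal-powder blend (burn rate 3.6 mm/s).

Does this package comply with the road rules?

pH 0.5 meets the Group Z3 criterion (Corrosive), so the masonry cleaner is Group Z3.
Burn rate 3.6 mm/s meets the Group Z2 criterion (Flammable Solid), so the metal-powder blend is Group Z2.
Group Z3 quantity: two 3.38 L containers = 6.76 L.
6.76 L exceeds the road limit of 5 L for Group Z3.
Group Z2 quantity: three 1.1 oz packs = 93.72 g.
That is within the Group Z2 road limit of 100 g.

No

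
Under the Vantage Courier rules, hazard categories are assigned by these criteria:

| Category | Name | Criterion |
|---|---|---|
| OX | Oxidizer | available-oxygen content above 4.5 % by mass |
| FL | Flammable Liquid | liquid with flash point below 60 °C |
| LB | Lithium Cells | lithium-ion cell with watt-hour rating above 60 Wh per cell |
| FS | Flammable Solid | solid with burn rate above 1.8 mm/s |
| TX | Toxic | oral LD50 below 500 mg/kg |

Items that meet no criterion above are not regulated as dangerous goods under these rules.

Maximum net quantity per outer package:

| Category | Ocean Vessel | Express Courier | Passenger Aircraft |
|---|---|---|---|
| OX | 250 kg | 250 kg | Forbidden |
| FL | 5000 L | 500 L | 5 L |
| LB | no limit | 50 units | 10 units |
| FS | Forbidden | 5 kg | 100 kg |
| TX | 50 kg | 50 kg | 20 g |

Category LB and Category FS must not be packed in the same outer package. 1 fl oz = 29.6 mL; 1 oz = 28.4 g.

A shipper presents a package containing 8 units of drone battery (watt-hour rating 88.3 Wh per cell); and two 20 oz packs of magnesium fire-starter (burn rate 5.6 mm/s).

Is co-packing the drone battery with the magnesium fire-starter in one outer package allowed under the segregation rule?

Drone battery: watt-hour rating 88.3 Wh per cell > 60 Wh per cell → Category LB (Lithium Cells).
Burn rate 5.6 mm/s meets the Category FS criterion (Flammable Solid), so the magnesium fire-starter is Category FS.
Category LB and Category FS may not share an outer package.

No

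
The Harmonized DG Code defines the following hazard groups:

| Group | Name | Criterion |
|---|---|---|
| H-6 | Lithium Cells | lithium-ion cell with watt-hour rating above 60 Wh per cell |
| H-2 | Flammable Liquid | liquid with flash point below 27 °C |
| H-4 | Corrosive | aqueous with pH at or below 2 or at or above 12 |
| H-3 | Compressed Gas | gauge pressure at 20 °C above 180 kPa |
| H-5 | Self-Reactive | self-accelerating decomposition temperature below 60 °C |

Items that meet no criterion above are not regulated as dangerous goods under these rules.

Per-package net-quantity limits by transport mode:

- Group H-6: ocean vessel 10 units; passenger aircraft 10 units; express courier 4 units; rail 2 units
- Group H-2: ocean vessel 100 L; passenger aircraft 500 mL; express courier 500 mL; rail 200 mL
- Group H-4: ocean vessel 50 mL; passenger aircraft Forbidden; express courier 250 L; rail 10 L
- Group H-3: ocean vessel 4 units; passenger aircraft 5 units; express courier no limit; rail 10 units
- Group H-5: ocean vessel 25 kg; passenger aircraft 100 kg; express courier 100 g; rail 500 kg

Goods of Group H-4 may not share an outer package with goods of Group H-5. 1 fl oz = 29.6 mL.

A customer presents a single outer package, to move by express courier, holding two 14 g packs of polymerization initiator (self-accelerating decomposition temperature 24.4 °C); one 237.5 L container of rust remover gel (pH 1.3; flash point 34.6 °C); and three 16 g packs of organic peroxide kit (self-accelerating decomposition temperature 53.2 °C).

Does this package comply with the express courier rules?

No

With self-accelerating decomposition temperature 24.4 °C (< 60 °C), the polymerization initiator falls in Group H-5.
pH 1.3 meets the Group H-4 criterion (Corrosive), so the rust remover gel is Group H-4.
Organic peroxide kit: self-accelerating decomposition temperature 53.2 °C < 60 °C → Group H-5 (Self-Reactive).
Group H-4 quantity: 237.5 L.
That is within the Group H-4 express courier limit of 250 L.
Total Group H-5: (two 14 g packs = 28 g) + (three 16 g packs = 48 g) = 76 g.
76 g ≤ 100 g (express courier limit, Group H-5) — within limit.
Group H-4 and Group H-5 may not share an outer package.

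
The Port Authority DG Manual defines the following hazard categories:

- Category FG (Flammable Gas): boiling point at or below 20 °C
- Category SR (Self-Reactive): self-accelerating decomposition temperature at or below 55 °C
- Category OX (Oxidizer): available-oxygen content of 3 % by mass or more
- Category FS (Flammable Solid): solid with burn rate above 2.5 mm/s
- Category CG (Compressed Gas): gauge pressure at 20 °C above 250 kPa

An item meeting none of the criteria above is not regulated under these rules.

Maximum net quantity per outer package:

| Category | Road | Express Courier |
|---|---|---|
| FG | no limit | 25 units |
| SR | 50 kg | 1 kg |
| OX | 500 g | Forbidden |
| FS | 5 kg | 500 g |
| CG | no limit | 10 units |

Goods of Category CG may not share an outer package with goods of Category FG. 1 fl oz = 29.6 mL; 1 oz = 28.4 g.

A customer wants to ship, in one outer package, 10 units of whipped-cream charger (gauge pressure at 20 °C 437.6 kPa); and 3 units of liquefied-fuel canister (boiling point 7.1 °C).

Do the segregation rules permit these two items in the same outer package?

Whipped-cream charger: gauge pressure at 20 °C 437.6 kPa > 250 kPa → Category CG (Compressed Gas).
Boiling point 7.1 °C meets the Category FG criterion (Flammable Gas), so the liquefied-fuel canister is Category FG.
Category CG and Category FG may not share an outer package.

No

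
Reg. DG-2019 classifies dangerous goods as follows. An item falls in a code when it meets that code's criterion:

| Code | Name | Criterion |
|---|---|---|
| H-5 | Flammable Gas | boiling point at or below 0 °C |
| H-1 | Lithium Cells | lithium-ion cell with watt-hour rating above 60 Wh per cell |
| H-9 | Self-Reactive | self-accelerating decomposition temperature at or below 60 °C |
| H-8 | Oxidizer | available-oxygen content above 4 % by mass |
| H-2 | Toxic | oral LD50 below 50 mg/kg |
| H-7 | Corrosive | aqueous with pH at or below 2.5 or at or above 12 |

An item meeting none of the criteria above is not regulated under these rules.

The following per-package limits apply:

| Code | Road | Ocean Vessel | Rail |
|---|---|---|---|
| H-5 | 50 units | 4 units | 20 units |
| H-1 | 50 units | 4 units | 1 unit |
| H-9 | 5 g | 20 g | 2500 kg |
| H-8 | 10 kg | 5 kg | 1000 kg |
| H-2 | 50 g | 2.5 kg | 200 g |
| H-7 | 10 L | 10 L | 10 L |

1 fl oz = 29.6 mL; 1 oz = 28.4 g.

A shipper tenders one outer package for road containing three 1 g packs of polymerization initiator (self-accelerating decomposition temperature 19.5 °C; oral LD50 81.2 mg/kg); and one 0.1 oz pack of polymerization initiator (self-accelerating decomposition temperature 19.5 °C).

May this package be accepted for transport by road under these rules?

With self-accelerating decomposition temperature 19.5 °C (≤ 60 °C), the polymerization initiator falls in Code H-9.
Polymerization initiator: self-accelerating decomposition temperature 19.5 °C ≤ 60 °C → Code H-9 (Self-Reactive).
Code H-9 net quantity: (three 1 g packs = 3 g) + (one 0.1 oz pack = 2.84 g) = 5.84 g.
5.84 g exceeds the road limit of 5 g for Code H-9.

No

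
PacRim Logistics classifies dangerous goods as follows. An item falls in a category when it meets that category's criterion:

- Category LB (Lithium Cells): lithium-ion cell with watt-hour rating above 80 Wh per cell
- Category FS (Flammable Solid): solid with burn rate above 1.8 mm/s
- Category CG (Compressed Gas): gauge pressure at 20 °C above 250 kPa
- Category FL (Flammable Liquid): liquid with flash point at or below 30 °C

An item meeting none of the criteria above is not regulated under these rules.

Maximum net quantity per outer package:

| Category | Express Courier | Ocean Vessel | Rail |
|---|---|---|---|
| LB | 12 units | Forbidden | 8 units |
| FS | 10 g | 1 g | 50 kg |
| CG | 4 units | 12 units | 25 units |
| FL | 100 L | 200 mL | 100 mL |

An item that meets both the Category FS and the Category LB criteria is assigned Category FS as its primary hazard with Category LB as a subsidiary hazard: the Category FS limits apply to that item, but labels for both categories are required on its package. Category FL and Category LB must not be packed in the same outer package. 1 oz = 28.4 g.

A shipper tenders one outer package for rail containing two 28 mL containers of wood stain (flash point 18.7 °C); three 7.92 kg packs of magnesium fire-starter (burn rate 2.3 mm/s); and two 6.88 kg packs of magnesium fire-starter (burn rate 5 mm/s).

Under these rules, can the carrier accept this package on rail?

Yes

With flash point 18.7 °C (≤ 30 °C), the wood stain falls in Category FL.
With burn rate 2.3 mm/s (> 1.8 mm/s), the magnesium fire-starter falls in Category FS.
With burn rate 5 mm/s (> 1.8 mm/s), the magnesium fire-starter falls in Category FS.
Total Category FS: (three 7.92 kg packs = 23.76 kg) + (two 6.88 kg packs = 13.76 kg) = 37.52 kg.
37.52 kg is within the rail limit of 50 kg for Category FS.
Category FL quantity: two 28 mL containers = 56 mL.
56 mL is within the rail limit of 100 mL for Category FL.
The segregation rule (Category FL with Category LB) does not apply to Category FS with Category FL.
Every hazard category is within its rail limit and no segregation rule is violated.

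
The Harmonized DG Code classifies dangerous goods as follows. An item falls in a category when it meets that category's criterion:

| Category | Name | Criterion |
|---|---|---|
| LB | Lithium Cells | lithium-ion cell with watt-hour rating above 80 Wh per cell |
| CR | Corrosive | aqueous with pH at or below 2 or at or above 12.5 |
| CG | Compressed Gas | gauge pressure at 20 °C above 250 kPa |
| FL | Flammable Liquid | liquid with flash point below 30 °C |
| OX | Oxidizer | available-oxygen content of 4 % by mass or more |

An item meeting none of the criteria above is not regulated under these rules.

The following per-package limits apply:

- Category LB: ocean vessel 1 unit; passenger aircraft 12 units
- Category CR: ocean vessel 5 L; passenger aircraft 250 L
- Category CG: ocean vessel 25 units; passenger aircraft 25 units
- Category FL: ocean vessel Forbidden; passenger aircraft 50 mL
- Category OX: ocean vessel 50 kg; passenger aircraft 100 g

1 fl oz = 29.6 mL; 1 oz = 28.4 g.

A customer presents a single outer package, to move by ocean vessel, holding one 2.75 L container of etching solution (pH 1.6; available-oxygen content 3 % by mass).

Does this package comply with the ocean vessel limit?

Yes

pH 1.6 meets the Category CR criterion (Corrosive), so the etching solution is Category CR.
Category CR quantity: 2.75 L.
2.75 L ≤ 5 L (ocean vessel limit, Category CR) — within limit.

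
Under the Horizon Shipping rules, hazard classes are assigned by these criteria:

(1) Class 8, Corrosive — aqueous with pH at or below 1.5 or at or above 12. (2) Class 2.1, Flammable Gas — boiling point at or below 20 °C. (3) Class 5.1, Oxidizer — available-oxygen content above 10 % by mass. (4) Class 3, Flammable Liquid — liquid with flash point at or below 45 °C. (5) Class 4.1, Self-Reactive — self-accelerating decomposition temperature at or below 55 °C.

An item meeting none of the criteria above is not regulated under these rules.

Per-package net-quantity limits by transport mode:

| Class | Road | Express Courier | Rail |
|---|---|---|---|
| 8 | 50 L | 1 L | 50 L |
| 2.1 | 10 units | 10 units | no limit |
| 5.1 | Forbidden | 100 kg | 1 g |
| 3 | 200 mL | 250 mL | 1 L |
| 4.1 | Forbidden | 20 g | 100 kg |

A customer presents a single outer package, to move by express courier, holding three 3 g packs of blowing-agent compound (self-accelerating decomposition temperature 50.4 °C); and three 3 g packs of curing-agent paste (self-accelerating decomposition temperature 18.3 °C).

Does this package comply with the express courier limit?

Yes

Self-accelerating decomposition temperature 50.4 °C meets the Class 4.1 criterion (Self-Reactive), so the blowing-agent compound is Class 4.1.
Self-accelerating decomposition temperature 18.3 °C meets the Class 4.1 criterion (Self-Reactive), so the curing-agent paste is Class 4.1.
Total Class 4.1: (three 3 g packs = 9 g) + (three 3 g packs = 9 g) = 18 g.
18 g is within the express courier limit of 20 g for Class 4.1.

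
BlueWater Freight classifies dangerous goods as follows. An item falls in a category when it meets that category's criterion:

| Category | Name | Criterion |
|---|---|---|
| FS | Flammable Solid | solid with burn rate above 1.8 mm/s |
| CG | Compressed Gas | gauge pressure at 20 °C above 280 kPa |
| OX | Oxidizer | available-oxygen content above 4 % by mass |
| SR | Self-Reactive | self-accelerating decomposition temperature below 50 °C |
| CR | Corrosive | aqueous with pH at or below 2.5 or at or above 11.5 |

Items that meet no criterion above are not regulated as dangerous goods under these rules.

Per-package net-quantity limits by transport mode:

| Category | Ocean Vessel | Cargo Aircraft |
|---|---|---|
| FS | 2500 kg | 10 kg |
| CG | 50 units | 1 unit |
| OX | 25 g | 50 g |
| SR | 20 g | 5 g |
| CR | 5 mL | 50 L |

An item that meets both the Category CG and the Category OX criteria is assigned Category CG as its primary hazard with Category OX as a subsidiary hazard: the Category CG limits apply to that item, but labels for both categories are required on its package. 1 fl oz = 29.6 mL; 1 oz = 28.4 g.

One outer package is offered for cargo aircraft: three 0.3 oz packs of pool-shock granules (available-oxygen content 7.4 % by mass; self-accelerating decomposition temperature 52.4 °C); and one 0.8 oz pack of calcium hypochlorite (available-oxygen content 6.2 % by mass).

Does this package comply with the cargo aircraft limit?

With available-oxygen content 7.4 % by mass (> 4 % by mass), the pool-shock granules fall in Category OX.
The calcium hypochlorite has available-oxygen content 6.2 % by mass, which is > 4 % by mass, so it is Category OX (Oxidizer).
Total Category OX: (three 0.3 oz packs = 25.56 g) + (one 0.8 oz pack = 22.72 g) = 48.28 g.
48.28 g ≤ 50 g (cargo aircraft limit, Category OX) — within limit.

Yes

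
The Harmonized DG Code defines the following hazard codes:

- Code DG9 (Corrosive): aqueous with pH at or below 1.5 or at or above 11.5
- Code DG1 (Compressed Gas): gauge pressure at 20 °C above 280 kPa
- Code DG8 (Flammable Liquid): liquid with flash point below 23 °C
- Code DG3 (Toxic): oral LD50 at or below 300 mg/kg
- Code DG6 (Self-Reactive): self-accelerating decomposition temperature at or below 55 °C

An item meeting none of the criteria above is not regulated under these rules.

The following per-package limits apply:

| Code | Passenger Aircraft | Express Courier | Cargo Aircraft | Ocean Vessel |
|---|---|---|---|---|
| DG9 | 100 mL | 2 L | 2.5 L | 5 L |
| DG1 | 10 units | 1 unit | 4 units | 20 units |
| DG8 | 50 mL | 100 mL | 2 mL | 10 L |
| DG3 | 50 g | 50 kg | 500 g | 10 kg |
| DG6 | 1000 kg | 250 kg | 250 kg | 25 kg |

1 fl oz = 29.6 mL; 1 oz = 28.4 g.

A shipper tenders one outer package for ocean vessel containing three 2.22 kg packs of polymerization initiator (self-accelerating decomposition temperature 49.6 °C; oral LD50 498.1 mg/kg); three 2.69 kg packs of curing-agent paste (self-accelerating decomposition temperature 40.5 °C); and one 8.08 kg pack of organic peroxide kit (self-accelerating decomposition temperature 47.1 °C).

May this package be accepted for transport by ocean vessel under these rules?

Yes

Polymerization initiator: self-accelerating decomposition temperature 49.6 °C ≤ 55 °C → Code DG6 (Self-Reactive).
The curing-agent paste has self-accelerating decomposition temperature 40.5 °C, which is ≤ 55 °C, so it is Code DG6 (Self-Reactive).
Organic peroxide kit: self-accelerating decomposition temperature 47.1 °C ≤ 55 °C → Code DG6 (Self-Reactive).
Total Code DG6: (three 2.22 kg packs = 6.66 kg) + (three 2.69 kg packs = 8.07 kg) + 8.08 kg = 22.81 kg.
22.81 kg ≤ 25 kg (ocean vessel limit, Code DG6) — within limit.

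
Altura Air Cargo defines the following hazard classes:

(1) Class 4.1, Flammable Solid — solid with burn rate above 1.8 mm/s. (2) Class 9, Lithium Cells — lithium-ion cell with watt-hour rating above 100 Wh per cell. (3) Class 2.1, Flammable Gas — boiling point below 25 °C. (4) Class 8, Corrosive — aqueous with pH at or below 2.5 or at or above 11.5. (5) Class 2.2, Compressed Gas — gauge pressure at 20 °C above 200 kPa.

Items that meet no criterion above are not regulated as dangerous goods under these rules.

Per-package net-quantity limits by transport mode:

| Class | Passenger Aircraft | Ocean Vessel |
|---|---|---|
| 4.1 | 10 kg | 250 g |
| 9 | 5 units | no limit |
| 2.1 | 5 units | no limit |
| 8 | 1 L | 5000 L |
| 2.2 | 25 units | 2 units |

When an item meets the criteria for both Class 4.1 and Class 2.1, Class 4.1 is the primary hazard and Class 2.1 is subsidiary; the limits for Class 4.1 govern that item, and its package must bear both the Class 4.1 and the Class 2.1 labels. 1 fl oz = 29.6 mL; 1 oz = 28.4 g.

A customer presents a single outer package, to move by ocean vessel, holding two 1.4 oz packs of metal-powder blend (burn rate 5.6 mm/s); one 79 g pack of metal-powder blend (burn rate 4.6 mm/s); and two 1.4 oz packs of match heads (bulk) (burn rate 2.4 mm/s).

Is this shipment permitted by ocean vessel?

Yes

Metal-powder blend: burn rate 5.6 mm/s > 1.8 mm/s → Class 4.1 (Flammable Solid).
Burn rate 4.6 mm/s meets the Class 4.1 criterion (Flammable Solid), so the metal-powder blend is Class 4.1.
Match heads (bulk): burn rate 2.4 mm/s > 1.8 mm/s → Class 4.1 (Flammable Solid).
Total Class 4.1: (two 1.4 oz packs = 79.52 g) + 79 g + (two 1.4 oz packs = 79.52 g) = 238.04 g.
238.04 g ≤ 250 g (ocean vessel limit, Class 4.1) — within limit.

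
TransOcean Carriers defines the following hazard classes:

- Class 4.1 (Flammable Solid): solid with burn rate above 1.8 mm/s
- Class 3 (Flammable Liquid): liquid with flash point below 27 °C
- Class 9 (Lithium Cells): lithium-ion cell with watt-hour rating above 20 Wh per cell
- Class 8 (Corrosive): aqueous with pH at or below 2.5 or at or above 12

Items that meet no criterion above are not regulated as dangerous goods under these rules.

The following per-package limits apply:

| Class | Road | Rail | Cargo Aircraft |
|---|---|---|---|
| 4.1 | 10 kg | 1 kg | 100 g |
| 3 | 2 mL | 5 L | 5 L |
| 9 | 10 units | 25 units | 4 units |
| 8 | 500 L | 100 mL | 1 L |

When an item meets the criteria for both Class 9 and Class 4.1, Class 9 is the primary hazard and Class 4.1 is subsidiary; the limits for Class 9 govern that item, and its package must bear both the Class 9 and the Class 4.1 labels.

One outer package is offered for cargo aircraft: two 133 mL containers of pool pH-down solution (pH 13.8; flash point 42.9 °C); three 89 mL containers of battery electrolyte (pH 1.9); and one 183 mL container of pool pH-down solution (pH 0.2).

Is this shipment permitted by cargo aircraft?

Pool pH-down solution: pH 13.8 ≥ 12 → Class 8 (Corrosive).
With pH 1.9 (≤ 2.5), the battery electrolyte falls in Class 8.
Pool pH-down solution: pH 0.2 ≤ 2.5 → Class 8 (Corrosive).
Total Class 8: (two 133 mL containers = 266 mL) + (three 89 mL containers = 267 mL) + 183 mL = 716 mL.
716 mL ≤ 1 L (cargo aircraft limit, Class 8) — within limit.

Yes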